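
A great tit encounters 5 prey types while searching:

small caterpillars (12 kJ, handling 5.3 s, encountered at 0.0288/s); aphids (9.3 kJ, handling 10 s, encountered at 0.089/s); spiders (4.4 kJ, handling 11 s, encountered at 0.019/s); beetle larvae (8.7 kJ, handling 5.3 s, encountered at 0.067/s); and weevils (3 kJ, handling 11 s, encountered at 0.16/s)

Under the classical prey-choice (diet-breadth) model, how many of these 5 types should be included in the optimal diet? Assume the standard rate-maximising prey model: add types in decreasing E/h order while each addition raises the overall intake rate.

3

E/h in descending order: small caterpillars 2.26, beetle larvae 1.64, aphids 0.93, spiders 0.4, weevils 0.273 kJ/s. The optimal diet is the largest prefix of this list for which every included type satisfies E_i/h_i > R on the types above it.
Rate on top 1: 0.2998. beetle larvae: 1.64 > 0.2998 → include.
Rate on top 2: 0.6158. aphids: 0.93 > 0.6158 → include.
Rate on top 3: 0.7324. spiders: 0.4 < 0.7324 → exclude; stop.
Optimal diet: small caterpillars, beetle larvae, aphids — 3 of 5 types.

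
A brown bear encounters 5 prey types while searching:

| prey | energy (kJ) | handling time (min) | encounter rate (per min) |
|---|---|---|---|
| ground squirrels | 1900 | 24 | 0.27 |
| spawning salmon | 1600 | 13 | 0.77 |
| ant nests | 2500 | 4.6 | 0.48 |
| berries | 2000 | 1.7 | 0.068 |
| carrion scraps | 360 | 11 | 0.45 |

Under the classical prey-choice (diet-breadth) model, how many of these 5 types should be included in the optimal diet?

2

Profitabilities (E/h, kJ/min): berries 1.18e+03, ant nests 543, spawning salmon 123, ground squirrels 79.2, carrion scraps 32.7. Add prey in this order while the next type's profitability exceeds the intake rate on those already taken.
Rate on top 1: 121.9. ant nests: 543 > 121.9 → include.
Rate on top 2: 402. spawning salmon: 123 < 402 → exclude; stop.
Optimal diet: berries, ant nests — 2 of 5 types.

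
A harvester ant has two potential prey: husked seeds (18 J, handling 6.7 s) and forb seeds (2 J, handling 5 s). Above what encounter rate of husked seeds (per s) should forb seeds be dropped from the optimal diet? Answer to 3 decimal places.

Drop forb seeds once their profitability E₂/h₂ falls below the rate achievable on husked seeds alone: E₂/h₂ = λE₁/(1 + λh₁).
Solve for λ: λE₁h₂ = E₂(1 + λh₁) → λ(E₁h₂ − E₂h₁) = E₂ → λ = E₂/(E₁h₂ − E₂h₁).
λ = 2/(18×5 − 2×6.7) = 2/76.6 = 0.02611 per s.

0.026 per s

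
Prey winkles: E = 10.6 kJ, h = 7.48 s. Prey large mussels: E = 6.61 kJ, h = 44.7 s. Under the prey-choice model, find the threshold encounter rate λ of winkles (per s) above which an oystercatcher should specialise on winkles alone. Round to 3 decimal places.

0.016 per s

The zero-one rule: include large mussels iff E₂/h₂ > λE₁/(1+λh₁). Equality gives the switch point.
λE₁h₂ = E₂ + λE₂h₁ ⇒ λ = E₂/(E₁h₂ − E₂h₁) = 6.61/(473.8 − 49.44) = 0.01558 per s.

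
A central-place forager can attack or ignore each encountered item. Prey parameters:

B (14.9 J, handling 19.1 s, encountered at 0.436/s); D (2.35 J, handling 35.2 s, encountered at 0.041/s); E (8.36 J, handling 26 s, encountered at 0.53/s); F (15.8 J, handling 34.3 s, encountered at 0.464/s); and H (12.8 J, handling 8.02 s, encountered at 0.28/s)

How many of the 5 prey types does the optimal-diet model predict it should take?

1

Rank by E/h (J/s): H 1.6, B 0.78, F 0.461, E 0.322, D 0.0668. Include each in turn until the next type's E/h falls below the running intake rate.
Rate on top 1: 1.104. B: 0.78 < 1.104 → exclude; stop.
Optimal diet: H — 1 of 5 types.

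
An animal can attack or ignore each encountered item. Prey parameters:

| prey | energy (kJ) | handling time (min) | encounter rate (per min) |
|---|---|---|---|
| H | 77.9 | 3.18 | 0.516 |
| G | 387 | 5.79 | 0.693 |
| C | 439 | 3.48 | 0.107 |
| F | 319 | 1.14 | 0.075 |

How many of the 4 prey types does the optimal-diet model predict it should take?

Rank by E/h (kJ/min): F 280, C 126, G 66.8, H 24.5. Include each in turn until the next type's E/h falls below the running intake rate.
Rate on top 1: 22.04. C: 126 > 22.04 → include.
Rate on top 2: 48.63. G: 66.8 > 48.63 → include.
Rate on top 3: 61.99. H: 24.5 < 61.99 → exclude; stop.
Optimal diet: F, C, G — 3 of 4 types.

3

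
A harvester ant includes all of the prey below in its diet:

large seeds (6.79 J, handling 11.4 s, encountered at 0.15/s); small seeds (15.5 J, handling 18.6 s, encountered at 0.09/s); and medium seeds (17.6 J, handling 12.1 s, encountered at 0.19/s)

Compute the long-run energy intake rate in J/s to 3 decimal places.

0.862 J/s

Energy encountered per unit search time: 0.15×6.79 + 0.09×15.5 + 0.19×17.6 = 5.758 J/s.
Handling time per unit search time: 0.15×11.4 + 0.09×18.6 + 0.19×12.1 = 5.683.
Rate = 5.758/(1 + 5.683) = 0.8615 J/s.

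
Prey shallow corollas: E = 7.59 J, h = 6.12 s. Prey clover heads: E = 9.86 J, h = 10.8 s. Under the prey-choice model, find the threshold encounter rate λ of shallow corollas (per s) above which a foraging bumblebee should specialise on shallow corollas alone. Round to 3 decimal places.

0.456 per s

At the threshold, the rate on shallow corollas alone equals the profitability of clover heads: λ·7.59/(1 + λ·6.12) = 9.86/10.8 = 0.913.
Rearranging, λ(7.59 − 0.913×6.12) = 0.913, so λ = 0.913/2.003 = 0.4559 per s.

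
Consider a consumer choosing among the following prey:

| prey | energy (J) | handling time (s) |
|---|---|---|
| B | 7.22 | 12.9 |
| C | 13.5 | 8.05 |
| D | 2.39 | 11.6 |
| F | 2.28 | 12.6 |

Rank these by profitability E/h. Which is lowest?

F

In descending order of E/h:
C: 13.5/8.05 = 1.68 J/s
B: 7.22/12.9 = 0.56 J/s
D: 2.39/11.6 = 0.206 J/s
F: 2.28/12.6 = 0.181 J/s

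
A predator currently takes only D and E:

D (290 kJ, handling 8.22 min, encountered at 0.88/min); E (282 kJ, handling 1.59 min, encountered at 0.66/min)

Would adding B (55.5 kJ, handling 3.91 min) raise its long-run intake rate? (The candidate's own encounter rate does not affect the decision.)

Current rate: (0.88×290 + 0.66×282)/(1 + 0.88×8.22 + 0.66×1.59) = 47.54 kJ/min.
B: E/h = 55.5/3.91 = 14.19 kJ/min.
14.19 < 47.54, so adding B would lower the average — exclude it.

No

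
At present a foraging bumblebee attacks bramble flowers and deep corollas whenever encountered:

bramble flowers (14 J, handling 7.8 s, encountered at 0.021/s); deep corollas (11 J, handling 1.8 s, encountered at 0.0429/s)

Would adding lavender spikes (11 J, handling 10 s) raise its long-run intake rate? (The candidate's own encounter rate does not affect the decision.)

Yes

On bramble flowers and deep corollas alone, R = ΣλE/(1+Σλh) = 0.7659/1.241 = 0.6172 J/s.
lavender spikes: E/h = 11/10 = 1.1 J/s.
Since 1.1 > R, including lavender spikes increases the long-run rate.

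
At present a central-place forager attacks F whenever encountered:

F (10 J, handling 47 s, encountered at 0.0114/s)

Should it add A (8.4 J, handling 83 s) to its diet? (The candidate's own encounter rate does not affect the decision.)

On F alone, R = ΣλE/(1+Σλh) = 0.114/1.536 = 0.07423 J/s.
A: E/h = 8.4/83 = 0.1012 J/s.
Since 0.1012 > R, including A increases the long-run rate.

Yes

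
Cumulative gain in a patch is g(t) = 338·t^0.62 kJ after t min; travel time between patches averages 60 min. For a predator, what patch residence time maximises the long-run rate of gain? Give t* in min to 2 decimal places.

97.89 min

Optimal t* satisfies g'(t*) = g(t*)/(T + t*).
g'(t) = 0.62·338·t^-0.38. Setting 0.62·338·t^-0.38 = 338·t^0.62/(60+t) gives 0.62(60+t) = t, so 0.38·t = 0.62×60.
t* = 0.62×60/0.38 = 97.89 min.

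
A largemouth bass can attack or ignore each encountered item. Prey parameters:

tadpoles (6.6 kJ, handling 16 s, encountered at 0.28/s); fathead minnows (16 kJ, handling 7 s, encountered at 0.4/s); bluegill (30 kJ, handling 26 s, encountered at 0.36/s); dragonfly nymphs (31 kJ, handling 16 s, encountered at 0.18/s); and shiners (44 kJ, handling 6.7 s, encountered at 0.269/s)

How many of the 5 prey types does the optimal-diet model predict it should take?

1

Profitabilities (E/h, kJ/s): shiners 6.57, fathead minnows 2.29, dragonfly nymphs 1.94, bluegill 1.15, tadpoles 0.412. Add prey in this order while the next type's profitability exceeds the intake rate on those already taken.
Rate on top 1: 4.224. fathead minnows: 2.29 < 4.224 → exclude; stop.
Optimal diet: shiners — 1 of 5 types.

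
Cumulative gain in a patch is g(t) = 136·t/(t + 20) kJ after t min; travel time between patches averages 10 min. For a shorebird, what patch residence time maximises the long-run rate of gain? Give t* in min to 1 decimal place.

14.1 min

Optimal t* satisfies g'(t*) = g(t*)/(T + t*).
g'(t) = 136·20/(t + 20)². Setting 136·20/(t+20)² = 136t/[(t+20)(10+t)] gives 20(10+t) = t(t+20), so t² = 20×10 = 200.
t* = √200 = 14.14 min.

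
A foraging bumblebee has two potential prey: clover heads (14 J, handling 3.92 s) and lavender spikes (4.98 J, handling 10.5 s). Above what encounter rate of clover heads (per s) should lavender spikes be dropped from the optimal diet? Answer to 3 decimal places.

The zero-one rule: include lavender spikes iff E₂/h₂ > λE₁/(1+λh₁). Equality gives the switch point.
λE₁h₂ = E₂ + λE₂h₁ ⇒ λ = E₂/(E₁h₂ − E₂h₁) = 4.98/(147 − 19.52) = 0.03907 per s.

0.039 per s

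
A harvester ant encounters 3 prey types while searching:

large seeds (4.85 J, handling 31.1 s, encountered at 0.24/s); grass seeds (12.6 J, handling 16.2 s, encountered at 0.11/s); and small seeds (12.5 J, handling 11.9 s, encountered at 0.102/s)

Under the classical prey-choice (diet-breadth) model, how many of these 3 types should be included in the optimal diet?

2

E/h in descending order: small seeds 1.05, grass seeds 0.778, large seeds 0.156 J/s. The optimal diet is the largest prefix of this list for which every included type satisfies E_i/h_i > R on the types above it.
Rate on top 1: 0.5759. grass seeds: 0.778 > 0.5759 → include.
Rate on top 2: 0.6659. large seeds: 0.156 < 0.6659 → exclude; stop.
Optimal diet: small seeds, grass seeds — 2 of 3 types.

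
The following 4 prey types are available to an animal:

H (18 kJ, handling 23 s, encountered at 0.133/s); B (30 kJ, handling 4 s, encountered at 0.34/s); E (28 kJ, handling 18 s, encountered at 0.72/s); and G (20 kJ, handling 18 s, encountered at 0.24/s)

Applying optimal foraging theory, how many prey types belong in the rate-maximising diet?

1

Rank by E/h (kJ/s): B 7.5, E 1.56, G 1.11, H 0.783. Include each in turn until the next type's E/h falls below the running intake rate.
Rate on top 1: 4.322. E: 1.56 < 4.322 → exclude; stop.
Optimal diet: B — 1 of 4 types.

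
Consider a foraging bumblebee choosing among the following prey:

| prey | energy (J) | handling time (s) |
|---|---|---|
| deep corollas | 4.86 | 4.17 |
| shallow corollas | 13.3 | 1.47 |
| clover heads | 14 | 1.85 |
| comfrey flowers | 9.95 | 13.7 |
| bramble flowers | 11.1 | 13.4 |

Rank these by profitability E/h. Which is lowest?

In descending order of E/h:
shallow corollas: 13.3/1.47 = 9.05 J/s
clover heads: 14/1.85 = 7.57 J/s
deep corollas: 4.86/4.17 = 1.17 J/s
bramble flowers: 11.1/13.4 = 0.828 J/s
comfrey flowers: 9.95/13.7 = 0.726 J/s

comfrey flowers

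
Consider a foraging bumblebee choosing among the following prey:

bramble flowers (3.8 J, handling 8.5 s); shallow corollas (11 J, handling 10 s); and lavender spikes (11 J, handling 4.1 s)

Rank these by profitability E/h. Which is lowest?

In descending order of E/h:
lavender spikes: 11/4.1 = 2.68 J/s
shallow corollas: 11/10 = 1.1 J/s
bramble flowers: 3.8/8.5 = 0.447 J/s

bramble flowers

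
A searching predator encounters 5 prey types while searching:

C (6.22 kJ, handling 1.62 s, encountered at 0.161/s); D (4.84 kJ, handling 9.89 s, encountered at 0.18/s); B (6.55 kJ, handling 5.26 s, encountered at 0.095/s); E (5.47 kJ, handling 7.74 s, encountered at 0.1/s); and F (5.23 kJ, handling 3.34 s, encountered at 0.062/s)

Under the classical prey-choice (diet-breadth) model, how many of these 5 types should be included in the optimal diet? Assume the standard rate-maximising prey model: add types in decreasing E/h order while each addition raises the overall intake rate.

3

Rank by E/h (kJ/s): C 3.84, F 1.57, B 1.25, E 0.707, D 0.489. Include each in turn until the next type's E/h falls below the running intake rate.
Rate on top 1: 0.7943. F: 1.57 > 0.7943 → include.
Rate on top 2: 0.9031. B: 1.25 > 0.9031 → include.
Rate on top 3: 0.99. E: 0.707 < 0.99 → exclude; stop.
Optimal diet: C, F, B — 3 of 5 types.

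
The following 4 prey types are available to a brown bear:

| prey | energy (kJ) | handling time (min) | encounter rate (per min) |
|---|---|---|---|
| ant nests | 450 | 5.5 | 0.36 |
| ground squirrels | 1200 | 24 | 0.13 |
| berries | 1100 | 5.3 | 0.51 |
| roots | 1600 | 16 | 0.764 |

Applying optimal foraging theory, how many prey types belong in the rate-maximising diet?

1

Rank by E/h (kJ/min): berries 208, roots 100, ant nests 81.8, ground squirrels 50. Include each in turn until the next type's E/h falls below the running intake rate.
Rate on top 1: 151.5. roots: 100 < 151.5 → exclude; stop.
Optimal diet: berries — 1 of 4 types.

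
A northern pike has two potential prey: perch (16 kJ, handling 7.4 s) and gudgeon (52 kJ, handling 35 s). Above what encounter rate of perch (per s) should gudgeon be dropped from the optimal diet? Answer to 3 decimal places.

The zero-one rule: include gudgeon iff E₂/h₂ > λE₁/(1+λh₁). Equality gives the switch point.
λE₁h₂ = E₂ + λE₂h₁ ⇒ λ = E₂/(E₁h₂ − E₂h₁) = 52/(560 − 384.8) = 0.2968 per s.

0.297 per s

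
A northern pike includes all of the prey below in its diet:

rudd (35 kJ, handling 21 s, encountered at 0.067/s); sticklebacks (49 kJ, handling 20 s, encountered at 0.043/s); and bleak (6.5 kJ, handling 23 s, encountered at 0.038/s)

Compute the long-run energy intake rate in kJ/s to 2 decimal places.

R = Σλ_iE_i / (1 + Σλ_ih_i)
Numerator: 0.067×35 + 0.043×49 + 0.038×6.5 = 4.699
Denominator: 1 + 0.067×21 + 0.043×20 + 0.038×23 = 4.141
R = 4.699/4.141 = 1.135 kJ/s

1.13 kJ/s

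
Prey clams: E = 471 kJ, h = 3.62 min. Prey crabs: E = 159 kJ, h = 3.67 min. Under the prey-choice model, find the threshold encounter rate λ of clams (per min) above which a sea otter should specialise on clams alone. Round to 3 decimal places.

0.138 per min

The zero-one rule: include crabs iff E₂/h₂ > λE₁/(1+λh₁). Equality gives the switch point.
λE₁h₂ = E₂ + λE₂h₁ ⇒ λ = E₂/(E₁h₂ − E₂h₁) = 159/(1729 − 575.6) = 0.1379 per min.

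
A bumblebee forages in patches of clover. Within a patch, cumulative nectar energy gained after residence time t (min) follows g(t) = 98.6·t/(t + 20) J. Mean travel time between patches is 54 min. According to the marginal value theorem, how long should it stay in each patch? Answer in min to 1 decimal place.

By the marginal value theorem, leave when the instantaneous gain rate g'(t) equals the habitat-wide average g(t)/(T + t).
g'(t) = 98.6·20/(t + 20)². Setting 98.6·20/(t+20)² = 98.6t/[(t+20)(54+t)] gives 20(54+t) = t(t+20), so t² = 20×54 = 1080.
t* = √1080 = 32.86 min.

32.9 min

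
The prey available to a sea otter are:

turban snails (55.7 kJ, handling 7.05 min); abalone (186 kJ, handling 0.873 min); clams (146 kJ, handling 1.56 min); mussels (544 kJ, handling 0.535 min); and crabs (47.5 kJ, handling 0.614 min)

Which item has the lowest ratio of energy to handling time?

turban snails

In descending order of E/h:
mussels: 544/0.535 = 1.02e+03 kJ/min
abalone: 186/0.873 = 213 kJ/min
clams: 146/1.56 = 93.6 kJ/min
crabs: 47.5/0.614 = 77.4 kJ/min
turban snails: 55.7/7.05 = 7.9 kJ/min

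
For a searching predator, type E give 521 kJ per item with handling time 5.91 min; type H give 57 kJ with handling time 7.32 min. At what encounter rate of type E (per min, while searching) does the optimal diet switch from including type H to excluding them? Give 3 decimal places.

At the threshold, the rate on type E alone equals the profitability of type H: λ·521/(1 + λ·5.91) = 57/7.32 = 7.787.
Rearranging, λ(521 − 7.787×5.91) = 7.787, so λ = 7.787/475 = 0.01639 per min.

0.016 per min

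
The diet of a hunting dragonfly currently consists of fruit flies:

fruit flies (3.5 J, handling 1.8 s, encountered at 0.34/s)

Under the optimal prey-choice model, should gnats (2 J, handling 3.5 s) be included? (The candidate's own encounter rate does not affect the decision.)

No

Current rate: (0.34×3.5)/(1 + 0.34×1.8) = 0.7382 J/s.
gnats: E/h = 2/3.5 = 0.5714 J/s.
Since 0.5714 < R, time spent handling gnats is better spent searching.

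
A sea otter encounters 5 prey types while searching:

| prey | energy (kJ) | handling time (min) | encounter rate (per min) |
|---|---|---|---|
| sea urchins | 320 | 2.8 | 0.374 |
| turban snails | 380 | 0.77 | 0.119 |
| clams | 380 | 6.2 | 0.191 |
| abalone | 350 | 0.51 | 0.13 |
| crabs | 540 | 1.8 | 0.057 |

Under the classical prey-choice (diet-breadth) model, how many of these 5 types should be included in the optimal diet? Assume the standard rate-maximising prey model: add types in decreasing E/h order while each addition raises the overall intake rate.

E/h in descending order: abalone 686, turban snails 494, crabs 300, sea urchins 114, clams 61.3 kJ/min. The optimal diet is the largest prefix of this list for which every included type satisfies E_i/h_i > R on the types above it.
Rate on top 1: 42.67. turban snails: 494 > 42.67 → include.
Rate on top 2: 78.35. crabs: 300 > 78.35 → include.
Rate on top 3: 96.39. sea urchins: 114 > 96.39 → include.
Rate on top 4: 104.5. clams: 61.3 < 104.5 → exclude; stop.
Optimal diet: abalone, turban snails, crabs, sea urchins — 4 of 5 types.

4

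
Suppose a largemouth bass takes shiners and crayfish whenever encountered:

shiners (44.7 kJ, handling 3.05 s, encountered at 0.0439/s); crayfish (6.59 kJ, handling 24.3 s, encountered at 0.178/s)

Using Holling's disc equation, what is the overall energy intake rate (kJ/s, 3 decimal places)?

R = (0.0439×44.7 + 0.178×6.59) / (1 + 0.0439×3.05 + 0.178×24.3) = 3.135/5.459 = 0.5743 kJ/s.

0.574 kJ/s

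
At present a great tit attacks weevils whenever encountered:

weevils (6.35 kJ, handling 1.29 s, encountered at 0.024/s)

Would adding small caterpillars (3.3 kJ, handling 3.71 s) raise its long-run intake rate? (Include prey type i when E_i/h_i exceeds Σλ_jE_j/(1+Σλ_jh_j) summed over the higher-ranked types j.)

Current rate: (0.024×6.35)/(1 + 0.024×1.29) = 0.1478 kJ/s.
Profitability of small caterpillars: 3.3/3.71 = 0.8895 kJ/s.
0.8895 > 0.1478, so adding small caterpillars raises the average — include it.

Yes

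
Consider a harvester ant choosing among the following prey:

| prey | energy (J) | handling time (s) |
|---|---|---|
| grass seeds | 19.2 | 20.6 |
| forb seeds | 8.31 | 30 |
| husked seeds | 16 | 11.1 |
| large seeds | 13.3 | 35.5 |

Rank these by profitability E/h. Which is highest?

husked seeds

In descending order of E/h:
husked seeds: 16/11.1 = 1.44 J/s
grass seeds: 19.2/20.6 = 0.932 J/s
large seeds: 13.3/35.5 = 0.375 J/s
forb seeds: 8.31/30 = 0.277 J/s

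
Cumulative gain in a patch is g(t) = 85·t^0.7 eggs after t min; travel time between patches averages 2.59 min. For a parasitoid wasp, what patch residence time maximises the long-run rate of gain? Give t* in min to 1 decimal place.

By the marginal value theorem, leave when the instantaneous gain rate g'(t) equals the habitat-wide average g(t)/(T + t).
g'(t) = 0.7·85·t^-0.3. Setting 0.7·85·t^-0.3 = 85·t^0.7/(2.59+t) gives 0.7(2.59+t) = t, so 0.30·t = 0.7×2.59.
t* = 0.7×2.59/0.30 = 6.043 min.

6.0 min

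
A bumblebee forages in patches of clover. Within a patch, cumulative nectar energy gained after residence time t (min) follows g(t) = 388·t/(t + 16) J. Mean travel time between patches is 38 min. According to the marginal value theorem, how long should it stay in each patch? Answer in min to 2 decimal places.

Optimal t* satisfies g'(t*) = g(t*)/(T + t*).
g'(t) = 388·16/(t + 16)². Setting 388·16/(t+16)² = 388t/[(t+16)(38+t)] gives 16(38+t) = t(t+16), so t² = 16×38 = 608.
t* = √608 = 24.66 min.

24.66 min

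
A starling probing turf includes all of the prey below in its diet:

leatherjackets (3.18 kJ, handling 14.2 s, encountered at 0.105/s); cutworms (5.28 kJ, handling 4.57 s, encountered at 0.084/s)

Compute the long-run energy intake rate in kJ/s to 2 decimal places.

0.27 kJ/s

Energy encountered per unit search time: 0.105×3.18 + 0.084×5.28 = 0.7774 kJ/s.
Handling time per unit search time: 0.105×14.2 + 0.084×4.57 = 1.875.
Rate = 0.7774/(1 + 1.875) = 0.2704 kJ/s.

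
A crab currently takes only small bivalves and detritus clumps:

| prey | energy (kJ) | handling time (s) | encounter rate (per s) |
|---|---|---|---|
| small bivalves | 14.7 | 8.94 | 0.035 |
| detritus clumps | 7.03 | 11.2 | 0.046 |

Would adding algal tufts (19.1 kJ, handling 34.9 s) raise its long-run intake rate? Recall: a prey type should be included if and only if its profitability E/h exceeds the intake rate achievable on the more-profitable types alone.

Yes

On small bivalves and detritus clumps alone, R = ΣλE/(1+Σλh) = 0.8379/1.828 = 0.4583 kJ/s.
algal tufts: E/h = 19.1/34.9 = 0.5473 kJ/s.
0.5473 > 0.4583, so adding algal tufts raises the average — include it.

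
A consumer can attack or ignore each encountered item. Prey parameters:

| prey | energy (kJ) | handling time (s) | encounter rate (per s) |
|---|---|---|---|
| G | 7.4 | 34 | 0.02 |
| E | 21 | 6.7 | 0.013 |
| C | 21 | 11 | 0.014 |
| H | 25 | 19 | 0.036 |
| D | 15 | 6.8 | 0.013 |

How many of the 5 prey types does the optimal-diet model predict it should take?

4

E/h in descending order: E 3.13, D 2.21, C 1.91, H 1.32, G 0.218 kJ/s. The optimal diet is the largest prefix of this list for which every included type satisfies E_i/h_i > R on the types above it.
Rate on top 1: 0.2511. D: 2.21 > 0.2511 → include.
Rate on top 2: 0.3981. C: 1.91 > 0.3981 → include.
Rate on top 3: 0.5731. H: 1.32 > 0.5731 → include.
Rate on top 4: 0.8254. G: 0.218 < 0.8254 → exclude; stop.
Optimal diet: E, D, C, H — 4 of 5 types.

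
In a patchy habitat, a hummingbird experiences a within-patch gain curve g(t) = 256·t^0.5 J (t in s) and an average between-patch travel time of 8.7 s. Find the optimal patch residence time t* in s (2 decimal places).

Optimal t* satisfies g'(t*) = g(t*)/(T + t*).
g'(t) = 0.5·256·t^-0.5. Setting 0.5·256·t^-0.5 = 256·t^0.5/(8.7+t) gives 0.5(8.7+t) = t, so 0.50·t = 0.5×8.7.
t* = 0.5×8.7/0.50 = 8.7 s.

8.70 s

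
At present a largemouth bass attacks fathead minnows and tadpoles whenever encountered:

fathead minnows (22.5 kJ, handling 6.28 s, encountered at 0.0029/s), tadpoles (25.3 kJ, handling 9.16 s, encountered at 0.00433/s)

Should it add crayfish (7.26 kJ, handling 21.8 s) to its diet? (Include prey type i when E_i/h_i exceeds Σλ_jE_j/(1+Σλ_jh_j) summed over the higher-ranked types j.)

Current rate: (0.0029×22.5 + 0.00433×25.3)/(1 + 0.0029×6.28 + 0.00433×9.16) = 0.1652 kJ/s.
crayfish: E/h = 7.26/21.8 = 0.333 kJ/s.
0.333 > 0.1652, so adding crayfish raises the average — include it.

Yes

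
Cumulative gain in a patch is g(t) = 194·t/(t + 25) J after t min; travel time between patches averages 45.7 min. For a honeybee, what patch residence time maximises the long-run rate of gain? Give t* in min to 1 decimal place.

Optimal t* satisfies g'(t*) = g(t*)/(T + t*).
g'(t) = 194·25/(t + 25)². Setting 194·25/(t+25)² = 194t/[(t+25)(45.7+t)] gives 25(45.7+t) = t(t+25), so t² = 25×45.7 = 1142.
t* = √1142 = 33.8 min.

33.8 min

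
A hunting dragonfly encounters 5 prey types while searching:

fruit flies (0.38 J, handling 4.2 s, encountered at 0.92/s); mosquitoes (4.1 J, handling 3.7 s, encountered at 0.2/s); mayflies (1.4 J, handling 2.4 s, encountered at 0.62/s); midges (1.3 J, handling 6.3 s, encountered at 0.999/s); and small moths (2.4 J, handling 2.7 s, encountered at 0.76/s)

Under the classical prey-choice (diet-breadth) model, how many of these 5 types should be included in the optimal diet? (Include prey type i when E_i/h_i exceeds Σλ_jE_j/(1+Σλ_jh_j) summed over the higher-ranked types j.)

Profitabilities (E/h, J/s): mosquitoes 1.11, small moths 0.889, mayflies 0.583, midges 0.206, fruit flies 0.0905. Add prey in this order while the next type's profitability exceeds the intake rate on those already taken.
Rate on top 1: 0.4713. small moths: 0.889 > 0.4713 → include.
Rate on top 2: 0.6973. mayflies: 0.583 < 0.6973 → exclude; stop.
Optimal diet: mosquitoes, small moths — 2 of 5 types.

2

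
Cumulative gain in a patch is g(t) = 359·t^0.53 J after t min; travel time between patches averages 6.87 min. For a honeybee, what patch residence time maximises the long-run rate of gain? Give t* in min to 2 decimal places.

7.75 min

By the marginal value theorem, leave when the instantaneous gain rate g'(t) equals the habitat-wide average g(t)/(T + t).
g'(t) = 0.53·359·t^-0.47. Setting 0.53·359·t^-0.47 = 359·t^0.53/(6.87+t) gives 0.53(6.87+t) = t, so 0.47·t = 0.53×6.87.
t* = 0.53×6.87/0.47 = 7.747 min.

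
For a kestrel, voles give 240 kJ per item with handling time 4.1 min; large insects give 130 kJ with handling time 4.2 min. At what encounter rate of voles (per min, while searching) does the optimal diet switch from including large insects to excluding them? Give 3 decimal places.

0.274 per min

The zero-one rule: include large insects iff E₂/h₂ > λE₁/(1+λh₁). Equality gives the switch point.
λE₁h₂ = E₂ + λE₂h₁ ⇒ λ = E₂/(E₁h₂ − E₂h₁) = 130/(1008 − 533) = 0.2737 per min.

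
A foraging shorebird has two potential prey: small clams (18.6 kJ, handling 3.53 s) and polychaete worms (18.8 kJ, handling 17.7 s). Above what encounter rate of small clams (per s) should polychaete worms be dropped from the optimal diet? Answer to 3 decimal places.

0.072 per s

The zero-one rule: include polychaete worms iff E₂/h₂ > λE₁/(1+λh₁). Equality gives the switch point.
λE₁h₂ = E₂ + λE₂h₁ ⇒ λ = E₂/(E₁h₂ − E₂h₁) = 18.8/(329.2 − 66.36) = 0.07152 per s.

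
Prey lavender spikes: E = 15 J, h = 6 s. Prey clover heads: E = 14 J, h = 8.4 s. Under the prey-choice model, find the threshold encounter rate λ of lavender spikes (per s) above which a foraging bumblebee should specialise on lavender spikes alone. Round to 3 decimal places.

At the threshold, the rate on lavender spikes alone equals the profitability of clover heads: λ·15/(1 + λ·6) = 14/8.4 = 1.667.
Rearranging, λ(15 − 1.667×6) = 1.667, so λ = 1.667/5 = 0.3333 per s.

0.333 per s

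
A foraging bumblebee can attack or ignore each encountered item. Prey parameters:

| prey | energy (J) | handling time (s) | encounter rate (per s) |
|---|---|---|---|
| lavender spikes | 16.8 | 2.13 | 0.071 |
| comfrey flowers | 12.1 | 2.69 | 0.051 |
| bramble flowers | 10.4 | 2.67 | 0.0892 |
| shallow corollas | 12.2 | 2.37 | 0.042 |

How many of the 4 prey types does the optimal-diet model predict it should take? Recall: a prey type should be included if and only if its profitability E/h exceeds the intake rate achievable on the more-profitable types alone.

E/h in descending order: lavender spikes 7.89, shallow corollas 5.15, comfrey flowers 4.5, bramble flowers 3.9 J/s. The optimal diet is the largest prefix of this list for which every included type satisfies E_i/h_i > R on the types above it.
Rate on top 1: 1.036. shallow corollas: 5.15 > 1.036 → include.
Rate on top 2: 1.363. comfrey flowers: 4.5 > 1.363 → include.
Rate on top 3: 1.673. bramble flowers: 3.9 > 1.673 → include.
Optimal diet: lavender spikes, shallow corollas, comfrey flowers, bramble flowers — 4 of 4 types.

4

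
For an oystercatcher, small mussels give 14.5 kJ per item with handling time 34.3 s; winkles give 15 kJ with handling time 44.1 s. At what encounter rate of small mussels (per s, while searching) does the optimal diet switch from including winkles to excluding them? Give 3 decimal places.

0.120 per s

Drop winkles once their profitability E₂/h₂ falls below the rate achievable on small mussels alone: E₂/h₂ = λE₁/(1 + λh₁).
Solve for λ: λE₁h₂ = E₂(1 + λh₁) → λ(E₁h₂ − E₂h₁) = E₂ → λ = E₂/(E₁h₂ − E₂h₁).
λ = 15/(14.5×44.1 − 15×34.3) = 15/125 = 0.12 per s.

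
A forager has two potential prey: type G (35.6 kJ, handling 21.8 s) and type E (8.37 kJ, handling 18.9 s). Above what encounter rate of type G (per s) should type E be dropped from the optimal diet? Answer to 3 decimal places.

0.017 per s

The zero-one rule: include type E iff E₂/h₂ > λE₁/(1+λh₁). Equality gives the switch point.
λE₁h₂ = E₂ + λE₂h₁ ⇒ λ = E₂/(E₁h₂ − E₂h₁) = 8.37/(672.8 − 182.5) = 0.01707 per s.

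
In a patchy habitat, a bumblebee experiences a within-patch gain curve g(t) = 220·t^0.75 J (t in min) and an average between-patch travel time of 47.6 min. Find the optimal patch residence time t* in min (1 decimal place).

142.8 min

Optimal t* satisfies g'(t*) = g(t*)/(T + t*).
g'(t) = 0.75·220·t^-0.25. Setting 0.75·220·t^-0.25 = 220·t^0.75/(47.6+t) gives 0.75(47.6+t) = t, so 0.25·t = 0.75×47.6.
t* = 0.75×47.6/0.25 = 142.8 min.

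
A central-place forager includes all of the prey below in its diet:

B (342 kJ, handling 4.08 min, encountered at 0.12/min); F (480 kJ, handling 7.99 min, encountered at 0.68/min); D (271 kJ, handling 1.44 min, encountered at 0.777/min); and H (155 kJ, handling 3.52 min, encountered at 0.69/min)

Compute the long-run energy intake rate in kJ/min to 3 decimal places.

65.418 kJ/min

R = (0.12×342 + 0.68×480 + 0.777×271 + 0.69×155) / (1 + 0.12×4.08 + 0.68×7.99 + 0.777×1.44 + 0.69×3.52) = 685/10.47 = 65.42 kJ/min.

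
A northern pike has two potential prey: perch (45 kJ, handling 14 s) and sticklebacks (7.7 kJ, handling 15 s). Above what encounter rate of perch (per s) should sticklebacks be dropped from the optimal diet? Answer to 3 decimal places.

At the threshold, the rate on perch alone equals the profitability of sticklebacks: λ·45/(1 + λ·14) = 7.7/15 = 0.5133.
Rearranging, λ(45 − 0.5133×14) = 0.5133, so λ = 0.5133/37.81 = 0.01358 per s.

0.014 per s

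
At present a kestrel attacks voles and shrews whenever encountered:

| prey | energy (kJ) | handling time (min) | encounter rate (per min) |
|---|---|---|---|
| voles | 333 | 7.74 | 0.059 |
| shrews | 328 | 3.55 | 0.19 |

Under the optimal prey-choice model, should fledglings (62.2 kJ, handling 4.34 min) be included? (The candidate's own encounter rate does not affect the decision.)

No

Intake rate on the current diet: R = (0.059×333 + 0.19×328) / (1 + 0.059×7.74 + 0.19×3.55) = 81.97/2.131 = 38.46 kJ/min.
fledglings: E/h = 62.2/4.34 = 14.33 kJ/min.
Since 14.33 < R, time spent handling fledglings is better spent searching.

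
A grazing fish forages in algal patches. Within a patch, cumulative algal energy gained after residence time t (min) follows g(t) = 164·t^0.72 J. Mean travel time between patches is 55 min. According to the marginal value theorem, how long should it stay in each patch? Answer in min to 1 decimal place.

141.4 min

Maximise g(t)/(T+t): set derivative to zero → g'(t)(T+t) = g(t).
g'(t) = 0.72·164·t^-0.28. Setting 0.72·164·t^-0.28 = 164·t^0.72/(55+t) gives 0.72(55+t) = t, so 0.28·t = 0.72×55.
t* = 0.72×55/0.28 = 141.4 min.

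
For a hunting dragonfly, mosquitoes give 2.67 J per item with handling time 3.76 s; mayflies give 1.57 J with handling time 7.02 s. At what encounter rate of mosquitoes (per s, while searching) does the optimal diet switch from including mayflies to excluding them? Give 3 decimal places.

0.122 per s

At the threshold, the rate on mosquitoes alone equals the profitability of mayflies: λ·2.67/(1 + λ·3.76) = 1.57/7.02 = 0.2236.
Rearranging, λ(2.67 − 0.2236×3.76) = 0.2236, so λ = 0.2236/1.829 = 0.1223 per s.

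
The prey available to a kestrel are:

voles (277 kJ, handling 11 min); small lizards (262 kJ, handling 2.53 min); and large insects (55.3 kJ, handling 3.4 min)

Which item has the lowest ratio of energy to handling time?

In descending order of E/h:
small lizards: 262/2.53 = 104 kJ/min
voles: 277/11 = 25.2 kJ/min
large insects: 55.3/3.4 = 16.3 kJ/min

large insects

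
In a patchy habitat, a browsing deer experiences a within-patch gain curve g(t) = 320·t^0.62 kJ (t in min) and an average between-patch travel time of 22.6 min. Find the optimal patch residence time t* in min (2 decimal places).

By the marginal value theorem, leave when the instantaneous gain rate g'(t) equals the habitat-wide average g(t)/(T + t).
g'(t) = 0.62·320·t^-0.38. Setting 0.62·320·t^-0.38 = 320·t^0.62/(22.6+t) gives 0.62(22.6+t) = t, so 0.38·t = 0.62×22.6.
t* = 0.62×22.6/0.38 = 36.87 min.

36.87 min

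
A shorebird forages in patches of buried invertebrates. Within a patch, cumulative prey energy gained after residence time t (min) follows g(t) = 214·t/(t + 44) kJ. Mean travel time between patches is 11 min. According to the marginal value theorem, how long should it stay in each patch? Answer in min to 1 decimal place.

22.0 min

Maximise g(t)/(T+t): set derivative to zero → g'(t)(T+t) = g(t).
g'(t) = 214·44/(t + 44)². Setting 214·44/(t+44)² = 214t/[(t+44)(11+t)] gives 44(11+t) = t(t+44), so t² = 44×11 = 484.
t* = √484 = 22 min.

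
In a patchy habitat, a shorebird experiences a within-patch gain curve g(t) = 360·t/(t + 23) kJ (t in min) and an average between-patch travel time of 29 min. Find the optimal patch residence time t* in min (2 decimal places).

25.83 min

Optimal t* satisfies g'(t*) = g(t*)/(T + t*).
g'(t) = 360·23/(t + 23)². Setting 360·23/(t+23)² = 360t/[(t+23)(29+t)] gives 23(29+t) = t(t+23), so t² = 23×29 = 667.
t* = √667 = 25.83 min.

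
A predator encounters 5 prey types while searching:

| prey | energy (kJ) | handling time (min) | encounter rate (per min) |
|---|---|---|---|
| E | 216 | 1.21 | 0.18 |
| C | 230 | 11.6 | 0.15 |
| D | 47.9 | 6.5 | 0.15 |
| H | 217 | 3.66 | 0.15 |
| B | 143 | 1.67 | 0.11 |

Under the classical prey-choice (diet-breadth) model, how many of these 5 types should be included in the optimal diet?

Profitabilities (E/h, kJ/min): E 179, B 85.6, H 59.3, C 19.8, D 7.37. Add prey in this order while the next type's profitability exceeds the intake rate on those already taken.
Rate on top 1: 31.93. B: 85.6 > 31.93 → include.
Rate on top 2: 38.97. H: 59.3 > 38.97 → include.
Rate on top 3: 44.69. C: 19.8 < 44.69 → exclude; stop.
Optimal diet: E, B, H — 3 of 5 types.

3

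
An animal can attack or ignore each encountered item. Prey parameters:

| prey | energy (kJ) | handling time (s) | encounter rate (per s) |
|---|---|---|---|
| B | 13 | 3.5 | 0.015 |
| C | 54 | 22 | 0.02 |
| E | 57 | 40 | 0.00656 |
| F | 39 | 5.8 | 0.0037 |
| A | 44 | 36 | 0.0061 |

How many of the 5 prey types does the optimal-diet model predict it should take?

5

Rank by E/h (kJ/s): F 6.72, B 3.71, C 2.45, E 1.43, A 1.22. Include each in turn until the next type's E/h falls below the running intake rate.
Rate on top 1: 0.1413. B: 3.71 > 0.1413 → include.
Rate on top 2: 0.3159. C: 2.45 > 0.3159 → include.
Rate on top 3: 0.9375. E: 1.43 > 0.9375 → include.
Rate on top 4: 1.009. A: 1.22 > 1.009 → include.
Optimal diet: F, B, C, E, A — 5 of 5 types.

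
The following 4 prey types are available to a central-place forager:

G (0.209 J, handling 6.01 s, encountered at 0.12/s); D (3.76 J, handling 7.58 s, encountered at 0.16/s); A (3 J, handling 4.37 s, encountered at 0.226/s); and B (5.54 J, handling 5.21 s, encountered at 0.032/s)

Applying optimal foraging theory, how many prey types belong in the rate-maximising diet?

3

E/h in descending order: B 1.06, A 0.686, D 0.496, G 0.0348 J/s. The optimal diet is the largest prefix of this list for which every included type satisfies E_i/h_i > R on the types above it.
Rate on top 1: 0.1519. A: 0.686 > 0.1519 → include.
Rate on top 2: 0.397. D: 0.496 > 0.397 → include.
Rate on top 3: 0.4327. G: 0.0348 < 0.4327 → exclude; stop.
Optimal diet: B, A, D — 3 of 4 types.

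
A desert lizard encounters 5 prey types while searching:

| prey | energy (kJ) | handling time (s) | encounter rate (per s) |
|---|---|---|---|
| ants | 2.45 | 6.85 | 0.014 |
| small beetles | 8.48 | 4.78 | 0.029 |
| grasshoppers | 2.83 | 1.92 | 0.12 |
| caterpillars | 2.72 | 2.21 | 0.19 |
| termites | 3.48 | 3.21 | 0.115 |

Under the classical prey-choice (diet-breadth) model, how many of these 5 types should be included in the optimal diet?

Profitabilities (E/h, kJ/s): small beetles 1.77, grasshoppers 1.47, caterpillars 1.23, termites 1.08, ants 0.358. Add prey in this order while the next type's profitability exceeds the intake rate on those already taken.
Rate on top 1: 0.216. grasshoppers: 1.47 > 0.216 → include.
Rate on top 2: 0.4277. caterpillars: 1.23 > 0.4277 → include.
Rate on top 3: 0.6162. termites: 1.08 > 0.6162 → include.
Rate on top 4: 0.6962. ants: 0.358 < 0.6962 → exclude; stop.
Optimal diet: small beetles, grasshoppers, caterpillars, termites — 4 of 5 types.

4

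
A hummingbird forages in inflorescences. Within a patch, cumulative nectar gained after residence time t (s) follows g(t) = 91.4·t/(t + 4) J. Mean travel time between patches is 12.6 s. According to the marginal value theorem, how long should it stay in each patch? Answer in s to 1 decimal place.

By the marginal value theorem, leave when the instantaneous gain rate g'(t) equals the habitat-wide average g(t)/(T + t).
g'(t) = 91.4·4/(t + 4)². Setting 91.4·4/(t+4)² = 91.4t/[(t+4)(12.6+t)] gives 4(12.6+t) = t(t+4), so t² = 4×12.6 = 50.4.
t* = √50.4 = 7.099 s.

7.1 s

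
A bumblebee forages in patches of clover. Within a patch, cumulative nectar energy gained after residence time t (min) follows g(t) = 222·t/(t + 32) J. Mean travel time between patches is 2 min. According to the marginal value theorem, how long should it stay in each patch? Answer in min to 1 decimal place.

8.0 min

Maximise g(t)/(T+t): set derivative to zero → g'(t)(T+t) = g(t).
g'(t) = 222·32/(t + 32)². Setting 222·32/(t+32)² = 222t/[(t+32)(2+t)] gives 32(2+t) = t(t+32), so t² = 32×2 = 64.
t* = √64 = 8 min.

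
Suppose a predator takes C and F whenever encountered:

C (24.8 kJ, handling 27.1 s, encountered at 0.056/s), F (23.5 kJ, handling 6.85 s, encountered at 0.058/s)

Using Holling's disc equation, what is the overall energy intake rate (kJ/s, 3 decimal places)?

R = Σλ_iE_i / (1 + Σλ_ih_i)
Numerator: 0.056×24.8 + 0.058×23.5 = 2.752
Denominator: 1 + 0.056×27.1 + 0.058×6.85 = 2.915
R = 2.752/2.915 = 0.944 kJ/s

0.944 kJ/s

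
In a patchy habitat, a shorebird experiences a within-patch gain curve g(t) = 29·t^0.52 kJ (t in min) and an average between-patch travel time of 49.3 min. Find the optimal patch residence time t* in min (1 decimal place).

53.4 min

By the marginal value theorem, leave when the instantaneous gain rate g'(t) equals the habitat-wide average g(t)/(T + t).
g'(t) = 0.52·29·t^-0.48. Setting 0.52·29·t^-0.48 = 29·t^0.52/(49.3+t) gives 0.52(49.3+t) = t, so 0.48·t = 0.52×49.3.
t* = 0.52×49.3/0.48 = 53.41 min.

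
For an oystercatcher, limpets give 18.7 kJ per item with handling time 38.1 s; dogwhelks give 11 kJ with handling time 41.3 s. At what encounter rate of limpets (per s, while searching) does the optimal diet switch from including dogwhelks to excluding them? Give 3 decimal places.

At the threshold, the rate on limpets alone equals the profitability of dogwhelks: λ·18.7/(1 + λ·38.1) = 11/41.3 = 0.2663.
Rearranging, λ(18.7 − 0.2663×38.1) = 0.2663, so λ = 0.2663/8.552 = 0.03114 per s.

0.031 per s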